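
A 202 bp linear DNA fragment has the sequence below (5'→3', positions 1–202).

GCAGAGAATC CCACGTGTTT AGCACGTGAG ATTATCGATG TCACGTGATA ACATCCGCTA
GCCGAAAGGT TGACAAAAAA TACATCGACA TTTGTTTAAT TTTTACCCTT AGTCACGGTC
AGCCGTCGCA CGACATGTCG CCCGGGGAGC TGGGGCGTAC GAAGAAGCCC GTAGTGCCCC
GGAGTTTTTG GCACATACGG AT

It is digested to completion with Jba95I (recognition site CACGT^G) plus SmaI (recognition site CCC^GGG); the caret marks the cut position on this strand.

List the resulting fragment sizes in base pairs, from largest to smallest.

97, 59, 19, 16, 11 bp

Jba95I sites (CACGTG) start at positions 12, 23, 42.
Jba95I cuts after base 5 of each site (before the last base), so after positions 16, 27, 46.
The SmaI site (CCCGGG) starts at position 141.
SmaI cuts after base 3 of each site, so after position 143.
Combined cut positions: 16, 27, 46, 143.
Linear molecule, 4 cuts → 5 fragments:
  1–16 → 16 bp
  17–27 → 11 bp
  28–46 → 19 bp
  47–143 → 97 bp
  144–202 → 59 bp
Sorted largest to smallest: 97, 59, 19, 16, 11 bp.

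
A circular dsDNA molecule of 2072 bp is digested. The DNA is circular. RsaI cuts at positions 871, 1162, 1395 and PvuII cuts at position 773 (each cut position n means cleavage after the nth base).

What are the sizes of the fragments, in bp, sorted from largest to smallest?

1450, 291, 233, 98 bp

Combined cut positions (sorted): 773, 871, 1162, 1395.
Circular molecule, 4 cuts → 4 fragments:
  871 − 773 = 98 bp
  1162 − 871 = 291 bp
  1395 − 1162 = 233 bp
  wrap: 2072 − 1395 + 773 = 1450 bp
Sorted largest to smallest: 1450, 291, 233, 98 bp.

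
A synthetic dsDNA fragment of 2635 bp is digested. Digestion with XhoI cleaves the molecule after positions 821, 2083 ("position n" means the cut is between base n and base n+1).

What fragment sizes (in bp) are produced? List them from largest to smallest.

1262, 821, 552 bp

Linear molecule, 2 cuts → 3 fragments:
  821 − 0 = 821 bp
  2083 − 821 = 1262 bp
  2635 − 2083 = 552 bp
Sorted largest to smallest: 1262, 821, 552 bp.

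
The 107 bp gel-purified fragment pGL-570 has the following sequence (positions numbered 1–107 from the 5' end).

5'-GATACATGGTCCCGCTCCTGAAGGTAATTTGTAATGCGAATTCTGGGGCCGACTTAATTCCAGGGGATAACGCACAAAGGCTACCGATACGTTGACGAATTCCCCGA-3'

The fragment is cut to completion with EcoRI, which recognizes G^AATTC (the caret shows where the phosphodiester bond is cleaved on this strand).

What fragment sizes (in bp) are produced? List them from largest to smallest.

59, 38, 10 bp

EcoRI sites (GAATTC) start at positions 38, 97.
EcoRI cuts after the first base of each site, so after positions 38, 97.
Linear molecule, 2 cuts → 3 fragments:
  1–38 → 38 bp
  39–97 → 59 bp
  98–107 → 10 bp
Sorted largest to smallest: 59, 38, 10 bp.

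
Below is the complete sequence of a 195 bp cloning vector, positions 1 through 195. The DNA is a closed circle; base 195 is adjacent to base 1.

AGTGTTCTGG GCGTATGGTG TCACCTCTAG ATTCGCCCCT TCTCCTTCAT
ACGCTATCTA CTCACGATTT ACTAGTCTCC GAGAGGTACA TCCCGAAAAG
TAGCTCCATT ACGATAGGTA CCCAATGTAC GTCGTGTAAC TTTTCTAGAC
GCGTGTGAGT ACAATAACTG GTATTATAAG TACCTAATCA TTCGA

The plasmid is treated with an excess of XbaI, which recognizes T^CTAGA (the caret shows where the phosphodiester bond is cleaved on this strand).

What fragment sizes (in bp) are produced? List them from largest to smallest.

XbaI sites (TCTAGA) start at positions 26, 144.
XbaI cuts after the first base of each site, so after positions 26, 144.
Circular molecule, 2 cuts → 2 fragments:
  27–144 → 118 bp
  145–195 then 1–26 → 51 + 26 = 77 bp
Sorted largest to smallest: 118, 77 bp.

118, 77 bp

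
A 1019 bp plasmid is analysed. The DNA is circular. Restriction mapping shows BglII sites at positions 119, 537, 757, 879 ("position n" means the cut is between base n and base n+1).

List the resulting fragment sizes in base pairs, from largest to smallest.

418, 259, 220, 122 bp

Circular molecule, 4 cuts → 4 fragments:
  537 − 119 = 418 bp
  757 − 537 = 220 bp
  879 − 757 = 122 bp
  wrap: 1019 − 879 + 119 = 259 bp
Sorted largest to smallest: 418, 259, 220, 122 bp.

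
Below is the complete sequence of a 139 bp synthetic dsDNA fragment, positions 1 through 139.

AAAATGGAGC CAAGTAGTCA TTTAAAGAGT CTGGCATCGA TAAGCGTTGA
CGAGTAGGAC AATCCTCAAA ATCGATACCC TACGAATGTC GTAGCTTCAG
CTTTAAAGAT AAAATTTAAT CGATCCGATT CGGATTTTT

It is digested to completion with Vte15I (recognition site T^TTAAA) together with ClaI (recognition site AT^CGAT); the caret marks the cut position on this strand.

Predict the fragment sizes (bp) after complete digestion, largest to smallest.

35, 30, 21, 19, 18, 16 bp

Vte15I sites (TTTAAA) start at positions 21, 102.
Vte15I cuts after the first base of each site, so after positions 21, 102.
ClaI sites (ATCGAT) start at positions 36, 71, 119.
ClaI cuts after base 2 of each site, so after positions 37, 72, 120.
Combined cut positions: 21, 37, 72, 102, 120.
Linear molecule, 5 cuts → 6 fragments:
  1–21 → 21 bp
  22–37 → 16 bp
  38–72 → 35 bp
  73–102 → 30 bp
  103–120 → 18 bp
  121–139 → 19 bp
Sorted largest to smallest: 35, 30, 21, 19, 18, 16 bp.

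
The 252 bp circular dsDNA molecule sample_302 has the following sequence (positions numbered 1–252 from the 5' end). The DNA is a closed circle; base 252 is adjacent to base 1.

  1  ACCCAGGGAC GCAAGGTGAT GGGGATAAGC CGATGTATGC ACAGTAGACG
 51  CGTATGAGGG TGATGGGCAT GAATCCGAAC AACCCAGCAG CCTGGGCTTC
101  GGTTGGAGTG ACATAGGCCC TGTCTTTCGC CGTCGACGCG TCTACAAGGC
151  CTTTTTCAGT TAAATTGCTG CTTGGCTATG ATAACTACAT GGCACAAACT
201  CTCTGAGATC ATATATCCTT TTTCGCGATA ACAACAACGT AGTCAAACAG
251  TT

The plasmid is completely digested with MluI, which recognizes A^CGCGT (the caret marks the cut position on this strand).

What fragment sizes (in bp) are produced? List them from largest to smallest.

MluI sites (ACGCGT) start at positions 48, 136.
MluI cuts after the first base of each site, so after positions 48, 136.
Circular molecule, 2 cuts → 2 fragments:
  49–136 → 88 bp
  137–252 then 1–48 → 116 + 48 = 164 bp
Sorted largest to smallest: 164, 88 bp.

164, 88 bp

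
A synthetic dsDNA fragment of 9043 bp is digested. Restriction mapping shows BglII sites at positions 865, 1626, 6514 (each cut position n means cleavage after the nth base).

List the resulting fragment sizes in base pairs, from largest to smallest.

Linear molecule, 3 cuts → 4 fragments:
  865 − 0 = 865 bp
  1626 − 865 = 761 bp
  6514 − 1626 = 4888 bp
  9043 − 6514 = 2529 bp
Sorted largest to smallest: 4888, 2529, 865, 761 bp.

4888, 2529, 865, 761 bp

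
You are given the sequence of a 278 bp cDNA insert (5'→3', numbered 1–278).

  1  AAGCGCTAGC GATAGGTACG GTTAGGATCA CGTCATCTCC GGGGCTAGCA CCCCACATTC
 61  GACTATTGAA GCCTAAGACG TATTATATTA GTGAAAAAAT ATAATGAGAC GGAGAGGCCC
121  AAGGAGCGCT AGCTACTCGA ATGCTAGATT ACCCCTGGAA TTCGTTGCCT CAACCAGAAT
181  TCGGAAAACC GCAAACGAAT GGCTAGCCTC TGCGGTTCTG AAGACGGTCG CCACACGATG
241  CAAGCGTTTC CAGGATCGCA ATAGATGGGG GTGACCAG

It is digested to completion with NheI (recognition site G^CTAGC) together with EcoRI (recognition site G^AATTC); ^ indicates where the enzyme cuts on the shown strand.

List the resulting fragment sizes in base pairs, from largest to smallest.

84, 76, 39, 30, 25, 19, 5 bp

NheI sites (GCTAGC) start at positions 5, 44, 128, 202.
NheI cuts after the first base of each site, so after positions 5, 44, 128, 202.
EcoRI sites (GAATTC) start at positions 158, 177.
EcoRI cuts after the first base of each site, so after positions 158, 177.
Combined cut positions: 5, 44, 128, 158, 177, 202.
Linear molecule, 6 cuts → 7 fragments:
  1–5 → 5 bp
  6–44 → 39 bp
  45–128 → 84 bp
  129–158 → 30 bp
  159–177 → 19 bp
  178–202 → 25 bp
  203–278 → 76 bp
Sorted largest to smallest: 84, 76, 39, 30, 25, 19, 5 bp.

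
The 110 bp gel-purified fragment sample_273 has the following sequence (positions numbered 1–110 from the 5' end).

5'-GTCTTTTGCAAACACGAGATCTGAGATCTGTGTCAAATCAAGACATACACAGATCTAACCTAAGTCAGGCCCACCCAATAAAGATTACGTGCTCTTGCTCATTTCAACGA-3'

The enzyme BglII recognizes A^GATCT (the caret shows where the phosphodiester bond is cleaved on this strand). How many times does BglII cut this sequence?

AGATCT occurs starting at positions 17, 24, 51.
BglII cuts at 3 sites.

3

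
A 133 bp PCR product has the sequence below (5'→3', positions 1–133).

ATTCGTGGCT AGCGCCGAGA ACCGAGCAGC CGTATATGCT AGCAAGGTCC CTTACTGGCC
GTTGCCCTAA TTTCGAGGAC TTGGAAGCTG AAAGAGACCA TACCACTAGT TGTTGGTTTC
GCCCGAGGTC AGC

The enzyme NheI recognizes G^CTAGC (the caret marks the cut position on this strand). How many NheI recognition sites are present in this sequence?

GCTAGC occurs starting at positions 8, 38.
NheI cuts at 2 sites.

2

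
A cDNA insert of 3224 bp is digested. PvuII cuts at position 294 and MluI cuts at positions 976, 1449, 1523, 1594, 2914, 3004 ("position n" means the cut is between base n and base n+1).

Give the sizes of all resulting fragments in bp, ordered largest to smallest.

1320, 682, 473, 294, 220, 90, 74, 71 bp

Combined cut positions (sorted): 294, 976, 1449, 1523, 1594, 2914, 3004.
Linear molecule, 7 cuts → 8 fragments:
  294 − 0 = 294 bp
  976 − 294 = 682 bp
  1449 − 976 = 473 bp
  1523 − 1449 = 74 bp
  1594 − 1523 = 71 bp
  2914 − 1594 = 1320 bp
  3004 − 2914 = 90 bp
  3224 − 3004 = 220 bp
Sorted largest to smallest: 1320, 682, 473, 294, 220, 90, 74, 71 bp.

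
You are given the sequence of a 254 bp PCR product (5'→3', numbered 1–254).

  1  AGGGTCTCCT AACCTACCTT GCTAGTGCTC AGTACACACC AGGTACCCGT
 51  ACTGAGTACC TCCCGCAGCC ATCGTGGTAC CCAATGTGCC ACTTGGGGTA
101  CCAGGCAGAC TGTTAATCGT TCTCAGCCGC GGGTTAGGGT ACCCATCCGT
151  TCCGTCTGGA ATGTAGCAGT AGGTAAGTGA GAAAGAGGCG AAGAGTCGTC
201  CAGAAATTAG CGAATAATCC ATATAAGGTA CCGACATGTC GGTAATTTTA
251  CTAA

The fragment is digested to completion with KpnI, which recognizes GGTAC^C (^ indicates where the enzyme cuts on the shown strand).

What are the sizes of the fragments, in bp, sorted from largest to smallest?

KpnI sites (GGTACC) start at positions 42, 76, 97, 138, 227.
KpnI cuts after base 5 of each site (before the last base), so after positions 46, 80, 101, 142, 231.
Linear molecule, 5 cuts → 6 fragments:
  1–46 → 46 bp
  47–80 → 34 bp
  81–101 → 21 bp
  102–142 → 41 bp
  143–231 → 89 bp
  232–254 → 23 bp
Sorted largest to smallest: 89, 46, 41, 34, 23, 21 bp.

89, 46, 41, 34, 23, 21 bp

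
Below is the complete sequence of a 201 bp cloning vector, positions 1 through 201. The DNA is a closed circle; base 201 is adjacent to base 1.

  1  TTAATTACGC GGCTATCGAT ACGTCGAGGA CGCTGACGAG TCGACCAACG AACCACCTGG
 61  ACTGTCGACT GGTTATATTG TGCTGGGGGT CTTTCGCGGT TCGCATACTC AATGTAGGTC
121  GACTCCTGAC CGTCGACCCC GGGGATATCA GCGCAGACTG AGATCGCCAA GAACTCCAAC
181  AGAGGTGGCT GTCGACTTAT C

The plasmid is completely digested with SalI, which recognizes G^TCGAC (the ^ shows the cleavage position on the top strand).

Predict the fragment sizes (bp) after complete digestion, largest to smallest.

SalI sites (GTCGAC) start at positions 40, 64, 118, 132, 191.
SalI cuts after the first base of each site, so after positions 40, 64, 118, 132, 191.
Circular molecule, 5 cuts → 5 fragments:
  41–64 → 24 bp
  65–118 → 54 bp
  119–132 → 14 bp
  133–191 → 59 bp
  192–201 then 1–40 → 10 + 40 = 50 bp
Sorted largest to smallest: 59, 54, 50, 24, 14 bp.

59, 54, 50, 24, 14 bp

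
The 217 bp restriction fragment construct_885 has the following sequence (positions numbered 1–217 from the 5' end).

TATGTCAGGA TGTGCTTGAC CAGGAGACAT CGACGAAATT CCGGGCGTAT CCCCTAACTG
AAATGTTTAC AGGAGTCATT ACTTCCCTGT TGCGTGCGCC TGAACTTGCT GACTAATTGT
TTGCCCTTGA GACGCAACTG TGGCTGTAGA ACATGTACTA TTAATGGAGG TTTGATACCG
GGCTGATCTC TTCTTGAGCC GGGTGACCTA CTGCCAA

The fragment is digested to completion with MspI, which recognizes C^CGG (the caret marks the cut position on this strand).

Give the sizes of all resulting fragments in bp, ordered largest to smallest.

137, 41, 21, 18 bp

MspI sites (CCGG) start at positions 41, 178, 199.
MspI cuts after the first base of each site, so after positions 41, 178, 199.
Linear molecule, 3 cuts → 4 fragments:
  1–41 → 41 bp
  42–178 → 137 bp
  179–199 → 21 bp
  200–217 → 18 bp
Sorted largest to smallest: 137, 41, 21, 18 bp.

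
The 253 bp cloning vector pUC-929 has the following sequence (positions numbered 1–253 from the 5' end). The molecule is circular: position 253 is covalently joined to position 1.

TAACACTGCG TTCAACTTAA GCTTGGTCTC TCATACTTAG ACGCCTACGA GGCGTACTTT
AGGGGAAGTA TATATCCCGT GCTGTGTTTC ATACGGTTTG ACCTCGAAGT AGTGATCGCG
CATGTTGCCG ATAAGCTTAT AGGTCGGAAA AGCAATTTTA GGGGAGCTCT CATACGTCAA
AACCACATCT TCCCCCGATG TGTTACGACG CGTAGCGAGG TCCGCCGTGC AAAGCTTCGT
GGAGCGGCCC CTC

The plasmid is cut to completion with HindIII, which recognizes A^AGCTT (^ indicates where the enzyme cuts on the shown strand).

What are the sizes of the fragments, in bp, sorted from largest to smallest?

HindIII sites (AAGCTT) start at positions 19, 133, 232.
HindIII cuts after the first base of each site, so after positions 19, 133, 232.
Circular molecule, 3 cuts → 3 fragments:
  20–133 → 114 bp
  134–232 → 99 bp
  233–253 then 1–19 → 21 + 19 = 40 bp
Sorted largest to smallest: 114, 99, 40 bp.

114, 99, 40 bp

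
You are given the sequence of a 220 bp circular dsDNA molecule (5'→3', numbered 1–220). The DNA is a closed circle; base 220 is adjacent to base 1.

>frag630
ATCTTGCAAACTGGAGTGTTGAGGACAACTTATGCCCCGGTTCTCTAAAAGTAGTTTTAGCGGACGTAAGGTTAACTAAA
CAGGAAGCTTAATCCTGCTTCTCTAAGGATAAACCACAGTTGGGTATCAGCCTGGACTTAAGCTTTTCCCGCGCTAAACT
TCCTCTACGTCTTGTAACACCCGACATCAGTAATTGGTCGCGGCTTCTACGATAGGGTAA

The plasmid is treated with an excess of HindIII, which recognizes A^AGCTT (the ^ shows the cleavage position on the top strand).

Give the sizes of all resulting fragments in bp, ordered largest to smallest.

HindIII sites (AAGCTT) start at positions 85, 140.
HindIII cuts after the first base of each site, so after positions 85, 140.
Circular molecule, 2 cuts → 2 fragments:
  86–140 → 55 bp
  141–220 then 1–85 → 80 + 85 = 165 bp
Sorted largest to smallest: 165, 55 bp.

165, 55 bp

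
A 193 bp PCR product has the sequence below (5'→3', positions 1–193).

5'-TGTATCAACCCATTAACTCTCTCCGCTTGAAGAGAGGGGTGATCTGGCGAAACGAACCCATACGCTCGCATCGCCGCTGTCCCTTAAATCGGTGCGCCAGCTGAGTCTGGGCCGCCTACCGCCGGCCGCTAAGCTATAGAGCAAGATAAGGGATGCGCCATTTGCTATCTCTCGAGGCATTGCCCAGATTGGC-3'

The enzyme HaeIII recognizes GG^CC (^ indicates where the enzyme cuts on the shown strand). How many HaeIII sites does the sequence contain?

GGCC occurs starting at positions 110, 124.
HaeIII cuts at 2 sites.

2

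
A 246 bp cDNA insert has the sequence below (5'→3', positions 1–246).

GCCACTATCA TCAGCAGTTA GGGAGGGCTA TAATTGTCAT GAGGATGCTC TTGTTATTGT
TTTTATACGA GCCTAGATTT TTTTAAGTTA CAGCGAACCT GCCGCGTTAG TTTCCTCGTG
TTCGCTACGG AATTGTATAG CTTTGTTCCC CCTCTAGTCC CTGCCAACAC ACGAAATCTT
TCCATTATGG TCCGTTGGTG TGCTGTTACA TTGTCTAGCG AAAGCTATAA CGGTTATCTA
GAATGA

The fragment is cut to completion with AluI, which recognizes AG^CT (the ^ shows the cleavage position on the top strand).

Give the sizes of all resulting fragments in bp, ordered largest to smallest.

AluI sites (AGCT) start at positions 139, 223.
AluI cuts after base 2 of each site, so after positions 140, 224.
Linear molecule, 2 cuts → 3 fragments:
  1–140 → 140 bp
  141–224 → 84 bp
  225–246 → 22 bp
Sorted largest to smallest: 140, 84, 22 bp.

140, 84, 22 bp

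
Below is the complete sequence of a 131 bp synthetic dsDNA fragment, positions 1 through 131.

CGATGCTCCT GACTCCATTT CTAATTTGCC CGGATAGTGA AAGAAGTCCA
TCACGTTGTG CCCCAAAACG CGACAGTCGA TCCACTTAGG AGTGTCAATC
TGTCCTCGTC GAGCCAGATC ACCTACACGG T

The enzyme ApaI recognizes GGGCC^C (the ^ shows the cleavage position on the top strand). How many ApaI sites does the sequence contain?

0

No occurrence of GGGCCC is present in the sequence.
ApaI does not cut: 0 sites.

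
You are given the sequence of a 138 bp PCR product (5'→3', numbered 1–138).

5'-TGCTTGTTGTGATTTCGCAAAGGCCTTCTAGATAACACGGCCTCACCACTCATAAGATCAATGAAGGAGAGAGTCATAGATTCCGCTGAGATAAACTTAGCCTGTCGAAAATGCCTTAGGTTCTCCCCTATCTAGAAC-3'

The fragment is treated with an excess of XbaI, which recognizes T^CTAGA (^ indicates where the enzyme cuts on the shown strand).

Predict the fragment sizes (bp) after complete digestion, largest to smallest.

XbaI sites (TCTAGA) start at positions 27, 131.
XbaI cuts after the first base of each site, so after positions 27, 131.
Linear molecule, 2 cuts → 3 fragments:
  1–27 → 27 bp
  28–131 → 104 bp
  132–138 → 7 bp
Sorted largest to smallest: 104, 27, 7 bp.

104, 27, 7 bp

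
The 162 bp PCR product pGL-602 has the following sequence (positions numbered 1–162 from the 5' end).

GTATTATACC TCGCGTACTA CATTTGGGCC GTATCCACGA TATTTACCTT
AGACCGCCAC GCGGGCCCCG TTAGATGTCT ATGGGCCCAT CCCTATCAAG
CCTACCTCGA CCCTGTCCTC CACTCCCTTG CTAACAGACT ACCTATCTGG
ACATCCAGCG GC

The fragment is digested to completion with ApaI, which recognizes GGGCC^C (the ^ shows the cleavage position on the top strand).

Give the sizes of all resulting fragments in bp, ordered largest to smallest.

75, 67, 20 bp

ApaI sites (GGGCCC) start at positions 63, 83.
ApaI cuts after base 5 of each site (before the last base), so after positions 67, 87.
Linear molecule, 2 cuts → 3 fragments:
  1–67 → 67 bp
  68–87 → 20 bp
  88–162 → 75 bp
Sorted largest to smallest: 75, 67, 20 bp.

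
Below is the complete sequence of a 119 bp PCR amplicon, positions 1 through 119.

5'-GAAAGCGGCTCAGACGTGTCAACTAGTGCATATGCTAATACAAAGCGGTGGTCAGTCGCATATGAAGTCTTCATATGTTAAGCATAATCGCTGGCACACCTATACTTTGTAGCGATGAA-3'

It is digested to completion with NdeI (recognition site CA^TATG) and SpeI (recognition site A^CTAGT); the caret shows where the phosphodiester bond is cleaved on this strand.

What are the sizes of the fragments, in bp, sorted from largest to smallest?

46, 30, 22, 13, 8 bp

NdeI sites (CATATG) start at positions 29, 59, 72.
NdeI cuts after base 2 of each site, so after positions 30, 60, 73.
The SpeI site (ACTAGT) starts at position 22.
SpeI cuts after the first base of each site, so after position 22.
Combined cut positions: 22, 30, 60, 73.
Linear molecule, 4 cuts → 5 fragments:
  1–22 → 22 bp
  23–30 → 8 bp
  31–60 → 30 bp
  61–73 → 13 bp
  74–119 → 46 bp
Sorted largest to smallest: 46, 30, 22, 13, 8 bp.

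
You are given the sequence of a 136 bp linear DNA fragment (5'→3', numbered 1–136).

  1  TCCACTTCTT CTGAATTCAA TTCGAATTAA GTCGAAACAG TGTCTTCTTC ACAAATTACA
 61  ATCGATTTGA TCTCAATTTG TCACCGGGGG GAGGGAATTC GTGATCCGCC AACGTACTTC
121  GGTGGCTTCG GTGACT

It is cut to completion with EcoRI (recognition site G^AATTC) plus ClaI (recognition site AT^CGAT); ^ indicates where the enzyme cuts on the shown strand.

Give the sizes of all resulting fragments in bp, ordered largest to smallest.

EcoRI sites (GAATTC) start at positions 13, 95.
EcoRI cuts after the first base of each site, so after positions 13, 95.
The ClaI site (ATCGAT) starts at position 61.
ClaI cuts after base 2 of each site, so after position 62.
Combined cut positions: 13, 62, 95.
Linear molecule, 3 cuts → 4 fragments:
  1–13 → 13 bp
  14–62 → 49 bp
  63–95 → 33 bp
  96–136 → 41 bp
Sorted largest to smallest: 49, 41, 33, 13 bp.

49, 41, 33, 13 bp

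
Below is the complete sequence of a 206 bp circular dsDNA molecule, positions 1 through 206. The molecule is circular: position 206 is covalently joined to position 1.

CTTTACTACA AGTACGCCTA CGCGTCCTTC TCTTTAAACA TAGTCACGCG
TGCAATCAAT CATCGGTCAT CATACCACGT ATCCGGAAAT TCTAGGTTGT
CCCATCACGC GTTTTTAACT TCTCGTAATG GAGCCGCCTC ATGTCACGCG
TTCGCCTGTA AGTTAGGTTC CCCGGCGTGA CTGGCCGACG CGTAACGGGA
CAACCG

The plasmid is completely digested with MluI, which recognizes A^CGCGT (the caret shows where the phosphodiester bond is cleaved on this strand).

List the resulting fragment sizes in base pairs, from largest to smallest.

MluI sites (ACGCGT) start at positions 20, 46, 107, 146, 188.
MluI cuts after the first base of each site, so after positions 20, 46, 107, 146, 188.
Circular molecule, 5 cuts → 5 fragments:
  21–46 → 26 bp
  47–107 → 61 bp
  108–146 → 39 bp
  147–188 → 42 bp
  189–206 then 1–20 → 18 + 20 = 38 bp
Sorted largest to smallest: 61, 42, 39, 38, 26 bp.

61, 42, 39, 38, 26 bp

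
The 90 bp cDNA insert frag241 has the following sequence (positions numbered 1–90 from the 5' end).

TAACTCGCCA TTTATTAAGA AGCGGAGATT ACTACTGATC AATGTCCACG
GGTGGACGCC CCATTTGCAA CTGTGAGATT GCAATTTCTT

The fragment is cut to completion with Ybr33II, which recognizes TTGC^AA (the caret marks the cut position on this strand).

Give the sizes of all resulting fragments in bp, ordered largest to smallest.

Ybr33II sites (TTGCAA) start at positions 65, 79.
Ybr33II cuts after base 4 of each site, so after positions 68, 82.
Linear molecule, 2 cuts → 3 fragments:
  1–68 → 68 bp
  69–82 → 14 bp
  83–90 → 8 bp
Sorted largest to smallest: 68, 14, 8 bp.

68, 14, 8 bp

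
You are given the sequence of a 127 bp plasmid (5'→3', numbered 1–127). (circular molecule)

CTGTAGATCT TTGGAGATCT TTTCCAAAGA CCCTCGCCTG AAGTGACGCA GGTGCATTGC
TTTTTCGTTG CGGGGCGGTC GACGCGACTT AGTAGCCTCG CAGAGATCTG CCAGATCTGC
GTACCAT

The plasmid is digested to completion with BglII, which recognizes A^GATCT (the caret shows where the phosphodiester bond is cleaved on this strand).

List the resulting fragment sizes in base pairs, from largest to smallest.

89, 19, 10, 9 bp

BglII sites (AGATCT) start at positions 5, 15, 104, 113.
BglII cuts after the first base of each site, so after positions 5, 15, 104, 113.
Circular molecule, 4 cuts → 4 fragments:
  6–15 → 10 bp
  16–104 → 89 bp
  105–113 → 9 bp
  114–127 then 1–5 → 14 + 5 = 19 bp
Sorted largest to smallest: 89, 19, 10, 9 bp.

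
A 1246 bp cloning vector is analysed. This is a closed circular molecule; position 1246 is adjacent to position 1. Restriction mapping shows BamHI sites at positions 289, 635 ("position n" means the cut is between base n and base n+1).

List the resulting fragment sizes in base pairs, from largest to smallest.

Circular molecule, 2 cuts → 2 fragments:
  635 − 289 = 346 bp
  wrap: 1246 − 635 + 289 = 900 bp
Sorted largest to smallest: 900, 346 bp.

900, 346 bp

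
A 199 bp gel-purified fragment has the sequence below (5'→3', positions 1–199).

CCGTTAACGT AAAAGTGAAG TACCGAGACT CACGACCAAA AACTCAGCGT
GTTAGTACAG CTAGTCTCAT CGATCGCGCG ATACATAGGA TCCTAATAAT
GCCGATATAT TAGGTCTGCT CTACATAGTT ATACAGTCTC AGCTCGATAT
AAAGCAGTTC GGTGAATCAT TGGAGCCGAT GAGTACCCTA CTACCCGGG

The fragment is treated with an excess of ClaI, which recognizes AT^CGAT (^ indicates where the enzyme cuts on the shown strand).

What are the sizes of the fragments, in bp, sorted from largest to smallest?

The ClaI site (ATCGAT) starts at position 69.
ClaI cuts after base 2 of each site, so after position 70.
Linear molecule, 1 cut → 2 fragments:
  1–70 → 70 bp
  71–199 → 129 bp
Sorted largest to smallest: 129, 70 bp.

129, 70 bp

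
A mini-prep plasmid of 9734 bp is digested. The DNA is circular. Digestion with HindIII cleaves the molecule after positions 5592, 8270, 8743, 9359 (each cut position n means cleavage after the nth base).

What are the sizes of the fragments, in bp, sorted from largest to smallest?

5967, 2678, 616, 473 bp

Circular molecule, 4 cuts → 4 fragments:
  8270 − 5592 = 2678 bp
  8743 − 8270 = 473 bp
  9359 − 8743 = 616 bp
  wrap: 9734 − 9359 + 5592 = 5967 bp
Sorted largest to smallest: 5967, 2678, 616, 473 bp.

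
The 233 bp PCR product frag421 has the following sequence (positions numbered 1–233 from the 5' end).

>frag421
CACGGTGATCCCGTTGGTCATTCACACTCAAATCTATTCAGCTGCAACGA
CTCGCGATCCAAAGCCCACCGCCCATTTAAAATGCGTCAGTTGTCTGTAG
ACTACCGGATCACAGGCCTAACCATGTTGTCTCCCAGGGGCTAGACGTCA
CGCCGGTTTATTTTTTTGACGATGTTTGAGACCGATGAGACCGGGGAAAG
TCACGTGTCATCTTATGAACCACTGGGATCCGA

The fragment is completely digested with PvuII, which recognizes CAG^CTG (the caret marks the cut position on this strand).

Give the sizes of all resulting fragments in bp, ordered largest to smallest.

192, 41 bp

The PvuII site (CAGCTG) starts at position 39.
PvuII cuts after base 3 of each site, so after position 41.
Linear molecule, 1 cut → 2 fragments:
  1–41 → 41 bp
  42–233 → 192 bp
Sorted largest to smallest: 192, 41 bp.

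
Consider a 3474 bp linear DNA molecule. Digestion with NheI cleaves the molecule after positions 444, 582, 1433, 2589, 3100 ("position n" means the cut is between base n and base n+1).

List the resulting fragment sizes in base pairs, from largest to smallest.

Linear molecule, 5 cuts → 6 fragments:
  444 − 0 = 444 bp
  582 − 444 = 138 bp
  1433 − 582 = 851 bp
  2589 − 1433 = 1156 bp
  3100 − 2589 = 511 bp
  3474 − 3100 = 374 bp
Sorted largest to smallest: 1156, 851, 511, 444, 374, 138 bp.

1156, 851, 511, 444, 374, 138 bp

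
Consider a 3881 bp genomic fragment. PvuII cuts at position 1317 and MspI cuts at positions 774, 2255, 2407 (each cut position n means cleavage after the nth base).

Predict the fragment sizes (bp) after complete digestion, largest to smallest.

Combined cut positions (sorted): 774, 1317, 2255, 2407.
Linear molecule, 4 cuts → 5 fragments:
  774 − 0 = 774 bp
  1317 − 774 = 543 bp
  2255 − 1317 = 938 bp
  2407 − 2255 = 152 bp
  3881 − 2407 = 1474 bp
Sorted largest to smallest: 1474, 938, 774, 543, 152 bp.

1474, 938, 774, 543, 152 bp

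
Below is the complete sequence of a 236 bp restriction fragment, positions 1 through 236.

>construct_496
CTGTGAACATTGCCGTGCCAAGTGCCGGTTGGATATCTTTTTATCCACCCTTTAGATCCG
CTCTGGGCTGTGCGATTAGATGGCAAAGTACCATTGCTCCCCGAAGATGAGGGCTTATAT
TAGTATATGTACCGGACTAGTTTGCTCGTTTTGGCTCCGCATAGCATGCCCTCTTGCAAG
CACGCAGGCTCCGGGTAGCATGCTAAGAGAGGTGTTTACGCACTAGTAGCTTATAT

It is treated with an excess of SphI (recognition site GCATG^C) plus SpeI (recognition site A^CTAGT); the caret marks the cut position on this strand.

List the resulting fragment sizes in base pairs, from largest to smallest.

136, 34, 32, 20, 14 bp

SphI sites (GCATGC) start at positions 164, 198.
SphI cuts after base 5 of each site (before the last base), so after positions 168, 202.
SpeI sites (ACTAGT) start at positions 136, 222.
SpeI cuts after the first base of each site, so after positions 136, 222.
Combined cut positions: 136, 168, 202, 222.
Linear molecule, 4 cuts → 5 fragments:
  1–136 → 136 bp
  137–168 → 32 bp
  169–202 → 34 bp
  203–222 → 20 bp
  223–236 → 14 bp
Sorted largest to smallest: 136, 34, 32, 20, 14 bp.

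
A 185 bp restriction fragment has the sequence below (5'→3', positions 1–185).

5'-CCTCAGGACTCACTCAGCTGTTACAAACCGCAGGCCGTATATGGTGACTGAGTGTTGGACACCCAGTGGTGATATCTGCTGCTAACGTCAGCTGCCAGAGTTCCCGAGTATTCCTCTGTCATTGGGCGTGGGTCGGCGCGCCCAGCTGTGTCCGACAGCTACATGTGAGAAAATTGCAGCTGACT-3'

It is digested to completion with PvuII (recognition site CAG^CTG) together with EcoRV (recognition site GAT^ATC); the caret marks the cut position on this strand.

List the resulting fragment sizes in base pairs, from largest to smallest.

56, 54, 34, 18, 17, 6 bp

PvuII sites (CAGCTG) start at positions 15, 89, 143, 177.
PvuII cuts after base 3 of each site, so after positions 17, 91, 145, 179.
The EcoRV site (GATATC) starts at position 71.
EcoRV cuts after base 3 of each site, so after position 73.
Combined cut positions: 17, 73, 91, 145, 179.
Linear molecule, 5 cuts → 6 fragments:
  1–17 → 17 bp
  18–73 → 56 bp
  74–91 → 18 bp
  92–145 → 54 bp
  146–179 → 34 bp
  180–185 → 6 bp
Sorted largest to smallest: 56, 54, 34, 18, 17, 6 bp.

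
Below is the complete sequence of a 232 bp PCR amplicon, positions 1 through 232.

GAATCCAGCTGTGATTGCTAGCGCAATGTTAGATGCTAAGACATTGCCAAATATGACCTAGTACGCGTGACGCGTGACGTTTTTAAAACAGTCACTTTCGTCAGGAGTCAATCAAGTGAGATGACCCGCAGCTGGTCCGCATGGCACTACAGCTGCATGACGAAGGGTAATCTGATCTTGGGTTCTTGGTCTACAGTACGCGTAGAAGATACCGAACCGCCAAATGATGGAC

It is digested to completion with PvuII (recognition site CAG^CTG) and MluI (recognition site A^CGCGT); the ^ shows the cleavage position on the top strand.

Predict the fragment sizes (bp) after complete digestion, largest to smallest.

61, 55, 46, 34, 21, 8, 7 bp

PvuII sites (CAGCTG) start at positions 6, 129, 150.
PvuII cuts after base 3 of each site, so after positions 8, 131, 152.
MluI sites (ACGCGT) start at positions 63, 70, 198.
MluI cuts after the first base of each site, so after positions 63, 70, 198.
Combined cut positions: 8, 63, 70, 131, 152, 198.
Linear molecule, 6 cuts → 7 fragments:
  1–8 → 8 bp
  9–63 → 55 bp
  64–70 → 7 bp
  71–131 → 61 bp
  132–152 → 21 bp
  153–198 → 46 bp
  199–232 → 34 bp
Sorted largest to smallest: 61, 55, 46, 34, 21, 8, 7 bp.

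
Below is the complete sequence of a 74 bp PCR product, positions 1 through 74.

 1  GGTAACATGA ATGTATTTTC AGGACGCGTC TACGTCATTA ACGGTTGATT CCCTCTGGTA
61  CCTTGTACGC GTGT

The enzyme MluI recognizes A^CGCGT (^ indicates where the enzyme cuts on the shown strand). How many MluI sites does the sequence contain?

2

ACGCGT occurs starting at positions 24, 67.
MluI cuts at 2 sites.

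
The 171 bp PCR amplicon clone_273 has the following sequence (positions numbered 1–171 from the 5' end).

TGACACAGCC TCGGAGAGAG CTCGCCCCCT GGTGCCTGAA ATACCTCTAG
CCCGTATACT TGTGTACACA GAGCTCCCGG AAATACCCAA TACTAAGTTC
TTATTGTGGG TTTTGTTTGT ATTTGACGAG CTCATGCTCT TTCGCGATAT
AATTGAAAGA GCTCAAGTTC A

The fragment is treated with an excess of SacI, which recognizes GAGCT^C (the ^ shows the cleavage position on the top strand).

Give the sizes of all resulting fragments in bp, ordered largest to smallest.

57, 53, 31, 22, 8 bp

SacI sites (GAGCTC) start at positions 18, 71, 128, 159.
SacI cuts after base 5 of each site (before the last base), so after positions 22, 75, 132, 163.
Linear molecule, 4 cuts → 5 fragments:
  1–22 → 22 bp
  23–75 → 53 bp
  76–132 → 57 bp
  133–163 → 31 bp
  164–171 → 8 bp
Sorted largest to smallest: 57, 53, 31, 22, 8 bp.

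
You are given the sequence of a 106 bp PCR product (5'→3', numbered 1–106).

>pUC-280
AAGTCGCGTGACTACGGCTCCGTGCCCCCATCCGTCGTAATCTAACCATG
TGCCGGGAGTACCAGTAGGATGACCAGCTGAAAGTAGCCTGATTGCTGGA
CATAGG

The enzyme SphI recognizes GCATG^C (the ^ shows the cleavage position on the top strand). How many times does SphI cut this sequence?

No occurrence of GCATGC is present in the sequence.
SphI does not cut: 0 sites.

0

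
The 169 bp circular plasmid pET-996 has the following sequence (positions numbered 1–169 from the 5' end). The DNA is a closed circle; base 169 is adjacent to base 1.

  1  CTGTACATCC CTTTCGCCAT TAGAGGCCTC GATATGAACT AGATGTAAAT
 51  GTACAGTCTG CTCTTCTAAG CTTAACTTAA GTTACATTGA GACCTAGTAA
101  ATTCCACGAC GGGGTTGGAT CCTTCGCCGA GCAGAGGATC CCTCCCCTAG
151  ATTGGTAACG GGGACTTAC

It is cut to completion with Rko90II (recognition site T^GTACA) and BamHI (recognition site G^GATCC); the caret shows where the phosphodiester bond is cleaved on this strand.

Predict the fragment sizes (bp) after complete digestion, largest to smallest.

67, 48, 35, 19 bp

Rko90II sites (TGTACA) start at positions 2, 50.
Rko90II cuts after the first base of each site, so after positions 2, 50.
BamHI sites (GGATCC) start at positions 117, 136.
BamHI cuts after the first base of each site, so after positions 117, 136.
Combined cut positions: 2, 50, 117, 136.
Circular molecule, 4 cuts → 4 fragments:
  3–50 → 48 bp
  51–117 → 67 bp
  118–136 → 19 bp
  137–169 then 1–2 → 33 + 2 = 35 bp
Sorted largest to smallest: 67, 48, 35, 19 bp.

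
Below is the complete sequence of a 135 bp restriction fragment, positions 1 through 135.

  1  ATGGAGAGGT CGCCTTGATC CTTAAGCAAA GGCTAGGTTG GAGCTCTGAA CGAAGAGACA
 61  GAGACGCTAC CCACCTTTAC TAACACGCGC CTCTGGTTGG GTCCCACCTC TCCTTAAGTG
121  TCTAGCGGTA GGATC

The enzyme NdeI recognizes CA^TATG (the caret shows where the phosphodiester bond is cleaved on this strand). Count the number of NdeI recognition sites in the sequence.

No occurrence of CATATG is present in the sequence.
NdeI does not cut: 0 sites.

0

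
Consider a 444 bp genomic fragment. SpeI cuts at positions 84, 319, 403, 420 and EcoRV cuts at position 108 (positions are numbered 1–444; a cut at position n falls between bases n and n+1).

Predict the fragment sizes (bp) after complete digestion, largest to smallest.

211, 84, 84, 24, 24, 17 bp

Combined cut positions (sorted): 84, 108, 319, 403, 420.
Linear molecule, 5 cuts → 6 fragments:
  84 − 0 = 84 bp
  108 − 84 = 24 bp
  319 − 108 = 211 bp
  403 − 319 = 84 bp
  420 − 403 = 17 bp
  444 − 420 = 24 bp
Sorted largest to smallest: 211, 84, 84, 24, 24, 17 bp.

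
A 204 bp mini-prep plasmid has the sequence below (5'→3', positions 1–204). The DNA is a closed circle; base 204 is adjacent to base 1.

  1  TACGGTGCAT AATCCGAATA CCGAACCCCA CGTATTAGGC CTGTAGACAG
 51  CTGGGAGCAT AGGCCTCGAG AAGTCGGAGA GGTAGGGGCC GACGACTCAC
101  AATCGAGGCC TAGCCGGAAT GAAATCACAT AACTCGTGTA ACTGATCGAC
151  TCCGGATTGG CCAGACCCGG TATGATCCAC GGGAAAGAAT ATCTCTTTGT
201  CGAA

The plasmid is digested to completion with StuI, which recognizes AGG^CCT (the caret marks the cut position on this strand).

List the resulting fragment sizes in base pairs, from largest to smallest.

StuI sites (AGGCCT) start at positions 37, 61, 106.
StuI cuts after base 3 of each site, so after positions 39, 63, 108.
Circular molecule, 3 cuts → 3 fragments:
  40–63 → 24 bp
  64–108 → 45 bp
  109–204 then 1–39 → 96 + 39 = 135 bp
Sorted largest to smallest: 135, 45, 24 bp.

135, 45, 24 bp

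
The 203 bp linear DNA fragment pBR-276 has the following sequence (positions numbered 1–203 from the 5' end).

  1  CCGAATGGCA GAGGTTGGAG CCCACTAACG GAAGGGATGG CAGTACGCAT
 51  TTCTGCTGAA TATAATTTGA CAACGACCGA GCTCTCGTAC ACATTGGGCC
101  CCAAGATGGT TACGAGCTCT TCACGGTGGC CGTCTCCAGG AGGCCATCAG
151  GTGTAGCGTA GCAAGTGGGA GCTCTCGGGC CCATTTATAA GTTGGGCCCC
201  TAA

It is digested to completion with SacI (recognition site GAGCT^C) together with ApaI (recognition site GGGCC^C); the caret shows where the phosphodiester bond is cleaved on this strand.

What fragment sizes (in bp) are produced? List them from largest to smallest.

SacI sites (GAGCTC) start at positions 79, 114, 169.
SacI cuts after base 5 of each site (before the last base), so after positions 83, 118, 173.
ApaI sites (GGGCCC) start at positions 96, 177, 194.
ApaI cuts after base 5 of each site (before the last base), so after positions 100, 181, 198.
Combined cut positions: 83, 100, 118, 173, 181, 198.
Linear molecule, 6 cuts → 7 fragments:
  1–83 → 83 bp
  84–100 → 17 bp
  101–118 → 18 bp
  119–173 → 55 bp
  174–181 → 8 bp
  182–198 → 17 bp
  199–203 → 5 bp
Sorted largest to smallest: 83, 55, 18, 17, 17, 8, 5 bp.

83, 55, 18, 17, 17, 8, 5 bp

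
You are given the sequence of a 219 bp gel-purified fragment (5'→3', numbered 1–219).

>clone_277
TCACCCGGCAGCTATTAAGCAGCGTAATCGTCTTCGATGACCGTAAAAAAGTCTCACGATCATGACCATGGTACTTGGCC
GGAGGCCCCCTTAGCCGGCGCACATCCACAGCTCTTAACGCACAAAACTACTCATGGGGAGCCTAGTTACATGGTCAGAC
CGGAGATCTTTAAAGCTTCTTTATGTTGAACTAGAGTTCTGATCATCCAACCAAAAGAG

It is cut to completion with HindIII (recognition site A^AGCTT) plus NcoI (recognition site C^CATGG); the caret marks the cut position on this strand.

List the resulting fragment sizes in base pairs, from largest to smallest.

The HindIII site (AAGCTT) starts at position 173.
HindIII cuts after the first base of each site, so after position 173.
The NcoI site (CCATGG) starts at position 66.
NcoI cuts after the first base of each site, so after position 66.
Combined cut positions: 66, 173.
Linear molecule, 2 cuts → 3 fragments:
  1–66 → 66 bp
  67–173 → 107 bp
  174–219 → 46 bp
Sorted largest to smallest: 107, 66, 46 bp.

107, 66, 46 bp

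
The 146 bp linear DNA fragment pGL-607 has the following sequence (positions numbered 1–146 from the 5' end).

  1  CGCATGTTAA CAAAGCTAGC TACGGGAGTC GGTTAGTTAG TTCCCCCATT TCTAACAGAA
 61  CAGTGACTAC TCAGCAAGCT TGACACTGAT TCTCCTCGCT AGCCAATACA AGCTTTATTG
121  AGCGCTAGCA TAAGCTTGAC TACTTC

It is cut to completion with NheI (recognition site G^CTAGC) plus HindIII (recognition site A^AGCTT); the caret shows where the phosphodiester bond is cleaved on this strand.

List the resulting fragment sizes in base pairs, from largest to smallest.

NheI sites (GCTAGC) start at positions 15, 98, 124.
NheI cuts after the first base of each site, so after positions 15, 98, 124.
HindIII sites (AAGCTT) start at positions 76, 110, 132.
HindIII cuts after the first base of each site, so after positions 76, 110, 132.
Combined cut positions: 15, 76, 98, 110, 124, 132.
Linear molecule, 6 cuts → 7 fragments:
  1–15 → 15 bp
  16–76 → 61 bp
  77–98 → 22 bp
  99–110 → 12 bp
  111–124 → 14 bp
  125–132 → 8 bp
  133–146 → 14 bp
Sorted largest to smallest: 61, 22, 15, 14, 14, 12, 8 bp.

61, 22, 15, 14, 14, 12, 8 bp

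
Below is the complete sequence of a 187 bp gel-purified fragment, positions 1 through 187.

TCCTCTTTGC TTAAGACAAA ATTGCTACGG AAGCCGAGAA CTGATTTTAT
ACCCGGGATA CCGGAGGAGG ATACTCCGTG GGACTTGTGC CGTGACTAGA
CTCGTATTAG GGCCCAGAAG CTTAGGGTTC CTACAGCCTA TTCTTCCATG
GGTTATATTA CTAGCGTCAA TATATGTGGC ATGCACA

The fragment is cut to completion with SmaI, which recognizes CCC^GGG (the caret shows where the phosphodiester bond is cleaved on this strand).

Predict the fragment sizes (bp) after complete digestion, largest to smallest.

The SmaI site (CCCGGG) starts at position 52.
SmaI cuts after base 3 of each site, so after position 54.
Linear molecule, 1 cut → 2 fragments:
  1–54 → 54 bp
  55–187 → 133 bp
Sorted largest to smallest: 133, 54 bp.

133, 54 bp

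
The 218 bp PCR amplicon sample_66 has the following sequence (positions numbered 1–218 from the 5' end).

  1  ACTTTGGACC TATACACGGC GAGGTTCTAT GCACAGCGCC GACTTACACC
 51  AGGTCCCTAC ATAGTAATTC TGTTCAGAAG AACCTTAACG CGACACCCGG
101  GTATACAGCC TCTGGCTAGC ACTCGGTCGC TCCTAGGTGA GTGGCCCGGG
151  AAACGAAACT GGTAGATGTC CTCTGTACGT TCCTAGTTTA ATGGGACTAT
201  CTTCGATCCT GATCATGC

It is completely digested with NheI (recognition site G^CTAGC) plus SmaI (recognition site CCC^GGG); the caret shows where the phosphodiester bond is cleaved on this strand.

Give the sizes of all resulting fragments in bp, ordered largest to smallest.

The NheI site (GCTAGC) starts at position 115.
NheI cuts after the first base of each site, so after position 115.
SmaI sites (CCCGGG) start at positions 96, 145.
SmaI cuts after base 3 of each site, so after positions 98, 147.
Combined cut positions: 98, 115, 147.
Linear molecule, 3 cuts → 4 fragments:
  1–98 → 98 bp
  99–115 → 17 bp
  116–147 → 32 bp
  148–218 → 71 bp
Sorted largest to smallest: 98, 71, 32, 17 bp.

98, 71, 32, 17 bp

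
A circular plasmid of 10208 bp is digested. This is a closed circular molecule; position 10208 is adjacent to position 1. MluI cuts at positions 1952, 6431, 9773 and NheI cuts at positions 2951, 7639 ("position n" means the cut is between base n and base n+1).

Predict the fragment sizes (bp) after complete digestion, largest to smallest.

Combined cut positions (sorted): 1952, 2951, 6431, 7639, 9773.
Circular molecule, 5 cuts → 5 fragments:
  2951 − 1952 = 999 bp
  6431 − 2951 = 3480 bp
  7639 − 6431 = 1208 bp
  9773 − 7639 = 2134 bp
  wrap: 10208 − 9773 + 1952 = 2387 bp
Sorted largest to smallest: 3480, 2387, 2134, 1208, 999 bp.

3480, 2387, 2134, 1208, 999 bp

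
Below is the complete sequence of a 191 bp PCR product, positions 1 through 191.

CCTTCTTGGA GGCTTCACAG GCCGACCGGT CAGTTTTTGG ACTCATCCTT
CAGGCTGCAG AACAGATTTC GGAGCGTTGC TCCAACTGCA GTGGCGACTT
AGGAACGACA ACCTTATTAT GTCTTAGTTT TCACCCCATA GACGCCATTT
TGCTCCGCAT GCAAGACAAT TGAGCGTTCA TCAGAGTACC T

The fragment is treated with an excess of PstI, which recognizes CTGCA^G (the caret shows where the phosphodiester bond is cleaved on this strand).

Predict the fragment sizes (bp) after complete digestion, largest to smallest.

101, 59, 31 bp

PstI sites (CTGCAG) start at positions 55, 86.
PstI cuts after base 5 of each site (before the last base), so after positions 59, 90.
Linear molecule, 2 cuts → 3 fragments:
  1–59 → 59 bp
  60–90 → 31 bp
  91–191 → 101 bp
Sorted largest to smallest: 101, 59, 31 bp.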